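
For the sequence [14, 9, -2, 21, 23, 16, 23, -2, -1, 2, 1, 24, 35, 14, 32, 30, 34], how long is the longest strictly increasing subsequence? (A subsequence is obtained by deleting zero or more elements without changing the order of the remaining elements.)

6

One longest increasing subsequence is 14, 21, 23, 24, 32, 34 (positions 1,4,5,12,15,17), of length 6; no longer one exists.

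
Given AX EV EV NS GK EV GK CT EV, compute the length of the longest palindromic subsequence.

One longest palindromic subsequence is EV GK EV GK EV (positions 2,5,6,7,9); it reads the same forward and backward, and the interval DP gives dp[1][9] = 5.

5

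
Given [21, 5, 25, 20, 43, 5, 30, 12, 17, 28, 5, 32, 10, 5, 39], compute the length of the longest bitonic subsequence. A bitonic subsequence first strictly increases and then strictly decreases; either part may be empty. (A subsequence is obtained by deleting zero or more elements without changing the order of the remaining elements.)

One longest bitonic subsequence is 21, 25, 43, 30, 28, 10, 5 (positions 1,3,5,7,10,13,14): it rises to 43 then falls. Length 7 is optimal.

7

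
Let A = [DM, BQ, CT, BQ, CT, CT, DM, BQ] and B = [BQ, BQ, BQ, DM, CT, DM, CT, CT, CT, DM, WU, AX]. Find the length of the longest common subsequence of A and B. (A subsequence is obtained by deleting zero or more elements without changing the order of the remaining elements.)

5

A longest common subsequence is DM, CT, CT, CT, DM (length 5); the LCS DP confirms no longer common subsequence exists.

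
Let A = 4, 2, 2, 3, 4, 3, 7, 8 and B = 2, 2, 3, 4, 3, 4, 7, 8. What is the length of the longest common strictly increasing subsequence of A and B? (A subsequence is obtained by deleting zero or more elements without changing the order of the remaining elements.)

5

A longest common strictly increasing subsequence is 2, 3, 4, 7, 8 (length 5); it appears in order in both A and B, and no longer such subsequence exists.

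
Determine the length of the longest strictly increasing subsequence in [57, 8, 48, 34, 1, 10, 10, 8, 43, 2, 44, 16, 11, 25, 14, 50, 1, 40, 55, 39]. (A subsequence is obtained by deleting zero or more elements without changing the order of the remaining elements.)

Scanning left to right, the best length ending at each element is: 57→1, 8→1, 48→2, 34→2, 1→1, 10→2, 10→2, 8→2, 43→3, 2→2, 44→4, 16→3, 11→3, 25→4, 14→4, 50→5, 1→1, 40→5, 55→6, 39→5.
So the longest increasing subsequence has length 6, e.g. 8, 34, 43, 44, 50, 55.

6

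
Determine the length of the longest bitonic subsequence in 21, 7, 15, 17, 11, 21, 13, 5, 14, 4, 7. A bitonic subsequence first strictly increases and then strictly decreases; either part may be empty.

One longest bitonic subsequence is 7, 15, 17, 21, 13, 5, 4 (positions 2,3,4,6,7,8,10): it rises to 21 then falls. Length 7 is optimal.

7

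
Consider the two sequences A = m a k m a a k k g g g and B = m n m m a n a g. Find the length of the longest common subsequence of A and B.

Backtracking the LCS table gives one alignment: m (A1,B3) → m (A4,B4) → a (A5,B5) → a (A6,B7) → g (A11,B8).
So the longest common subsequence has length 5.

5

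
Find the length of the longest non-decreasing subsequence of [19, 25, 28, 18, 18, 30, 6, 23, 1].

Let dp[i] be the longest non-decreasing subsequence ending at position i. Then dp = [1, 2, 3, 1, 2, 4, 1, 3, 1].
The maximum is 4; one witness is 19, 25, 28, 30 at positions 1,2,3,6.

4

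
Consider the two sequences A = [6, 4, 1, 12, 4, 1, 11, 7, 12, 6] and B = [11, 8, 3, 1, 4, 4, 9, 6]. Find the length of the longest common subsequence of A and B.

Backtracking the LCS table gives one alignment: 4 (A2,B5) → 4 (A5,B6) → 6 (A10,B8).
So the longest common subsequence has length 3.

3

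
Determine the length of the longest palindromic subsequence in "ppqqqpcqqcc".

5

One longest palindromic subsequence is qqcqq (positions 4,5,7,8,9); it reads the same forward and backward, and the interval DP gives dp[1][11] = 5.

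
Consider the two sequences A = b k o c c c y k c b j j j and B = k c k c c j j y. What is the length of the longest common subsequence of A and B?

6

A longest common subsequence is kcccjj (length 6); the LCS DP confirms no longer common subsequence exists.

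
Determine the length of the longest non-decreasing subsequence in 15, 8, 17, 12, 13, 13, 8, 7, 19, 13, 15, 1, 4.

Let dp[i] be the longest non-decreasing subsequence ending at position i. Then dp = [1, 1, 2, 2, 3, 4, 2, 1, 5, 5, 6, 1, 2].
The maximum is 6; one witness is 8, 12, 13, 13, 13, 15 at positions 2,4,5,6,10,11.

6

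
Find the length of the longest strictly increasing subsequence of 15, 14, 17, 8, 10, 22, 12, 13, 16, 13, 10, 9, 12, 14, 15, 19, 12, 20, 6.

Let dp[i] be the longest increasing subsequence ending at position i. Then dp = [1, 1, 2, 1, 2, 3, 3, 4, 5, 4, 2, 2, 3, 5, 6, 7, 3, 8, 1].
The maximum is 8; one witness is 8, 10, 12, 13, 14, 15, 19, 20 at positions 4,5,7,8,14,15,16,18.

8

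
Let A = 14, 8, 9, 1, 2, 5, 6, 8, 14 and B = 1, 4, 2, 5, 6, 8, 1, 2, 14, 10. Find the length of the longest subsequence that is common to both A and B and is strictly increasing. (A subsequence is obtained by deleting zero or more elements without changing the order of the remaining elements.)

6

For each value that appears in both, track the longest common increasing run ending there.
The best achievable length is 6; one witness is 1, 2, 5, 6, 8, 14 (A-positions 4,5,6,7,8,9, B-positions 1,3,4,5,6,9).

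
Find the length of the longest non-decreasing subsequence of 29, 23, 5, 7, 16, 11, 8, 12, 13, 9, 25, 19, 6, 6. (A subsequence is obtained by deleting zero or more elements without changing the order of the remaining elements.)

6

Scanning left to right, the best length ending at each element is: 29→1, 23→1, 5→1, 7→2, 16→3, 11→3, 8→3, 12→4, 13→5, 9→4, 25→6, 19→6, 6→2, 6→3.
So the longest non-decreasing subsequence has length 6, e.g. 5, 7, 11, 12, 13, 25.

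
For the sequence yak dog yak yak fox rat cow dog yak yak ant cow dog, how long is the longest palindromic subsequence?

Using dp[i][j] = 2 + dp[i+1][j−1] if the ends match, else max(dp[i+1][j], dp[i][j−1]):
dp[1][13] = 7. A witness is dog yak yak dog yak yak dog at positions 2,3,4,8,9,10,13.

7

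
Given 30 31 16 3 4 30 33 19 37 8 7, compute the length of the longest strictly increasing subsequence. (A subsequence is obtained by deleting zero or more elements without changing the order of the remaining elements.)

5

Scanning left to right, the best length ending at each element is: 30→1, 31→2, 16→1, 3→1, 4→2, 30→3, 33→4, 19→3, 37→5, 8→3, 7→3.
So the longest increasing subsequence has length 5, e.g. 3, 4, 30, 33, 37.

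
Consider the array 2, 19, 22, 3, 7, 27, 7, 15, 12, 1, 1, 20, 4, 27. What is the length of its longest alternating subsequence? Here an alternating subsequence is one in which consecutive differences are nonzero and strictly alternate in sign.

10

Track the best alternating length ending on an up-step vs a down-step at each position: up/down = 1/1, 2/1, 2/1, 2/3, 4/3, 4/1, 4/5, 6/5, 6/7, 1/7, 1/7, 8/5, 8/9, 10/1.
The maximum over both is 10; one such subsequence is 2, 19, 3, 27, 7, 15, 12, 20, 4, 27.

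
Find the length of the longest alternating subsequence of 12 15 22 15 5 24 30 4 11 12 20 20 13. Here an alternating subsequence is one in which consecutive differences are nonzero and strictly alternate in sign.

7

Track the best alternating length ending on an up-step vs a down-step at each position: up/down = 1/1, 2/1, 2/1, 2/3, 1/3, 4/1, 4/1, 1/5, 6/5, 6/5, 6/5, 6/5, 6/7.
The maximum over both is 7; one such subsequence is 12, 22, 15, 24, 4, 20, 13.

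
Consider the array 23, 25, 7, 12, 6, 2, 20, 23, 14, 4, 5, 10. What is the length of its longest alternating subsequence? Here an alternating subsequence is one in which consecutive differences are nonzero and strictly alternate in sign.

8

Track the best alternating length ending on an up-step vs a down-step at each position: up/down = 1/1, 2/1, 1/3, 4/3, 1/5, 1/5, 6/3, 6/3, 6/7, 6/7, 8/7, 8/7.
The maximum over both is 8; one such subsequence is 23, 25, 7, 12, 6, 20, 4, 5.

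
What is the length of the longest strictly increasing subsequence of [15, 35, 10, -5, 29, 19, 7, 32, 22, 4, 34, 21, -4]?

4

Scanning left to right, the best length ending at each element is: 15→1, 35→2, 10→1, -5→1, 29→2, 19→2, 7→2, 32→3, 22→3, 4→2, 34→4, 21→3, -4→2.
So the longest increasing subsequence has length 4, e.g. 15, 29, 32, 34.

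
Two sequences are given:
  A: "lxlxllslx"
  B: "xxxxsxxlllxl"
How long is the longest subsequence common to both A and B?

A longest common subsequence is xxlllx (length 6); the LCS DP confirms no longer common subsequence exists.

6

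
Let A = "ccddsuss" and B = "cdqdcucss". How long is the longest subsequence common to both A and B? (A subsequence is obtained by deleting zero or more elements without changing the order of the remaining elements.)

A longest common subsequence is cdduss (length 6); the LCS DP confirms no longer common subsequence exists.

6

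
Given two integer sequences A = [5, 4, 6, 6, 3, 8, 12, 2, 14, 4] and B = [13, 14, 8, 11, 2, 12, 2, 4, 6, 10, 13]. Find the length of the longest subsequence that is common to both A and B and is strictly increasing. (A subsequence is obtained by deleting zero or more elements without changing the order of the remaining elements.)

2

For each value that appears in both, track the longest common increasing run ending there.
The best achievable length is 2; one witness is 8, 12 (A-positions 6,7, B-positions 3,6).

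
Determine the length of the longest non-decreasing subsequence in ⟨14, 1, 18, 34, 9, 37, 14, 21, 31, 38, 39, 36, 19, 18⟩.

Scanning left to right, the best length ending at each element is: 14→1, 1→1, 18→2, 34→3, 9→2, 37→4, 14→3, 21→4, 31→5, 38→6, 39→7, 36→6, 19→4, 18→4.
So the longest non-decreasing subsequence has length 7, e.g. 1, 9, 14, 21, 31, 38, 39.

7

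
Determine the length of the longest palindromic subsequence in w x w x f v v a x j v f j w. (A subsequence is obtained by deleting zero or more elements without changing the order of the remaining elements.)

7

Using dp[i][j] = 2 + dp[i+1][j−1] if the ends match, else max(dp[i+1][j], dp[i][j−1]):
dp[1][14] = 7. A witness is wfvjvfw at positions 1,5,6,10,11,12,14.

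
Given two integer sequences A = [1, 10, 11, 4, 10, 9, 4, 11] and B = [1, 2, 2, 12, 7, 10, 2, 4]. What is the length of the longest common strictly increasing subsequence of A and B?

A longest common strictly increasing subsequence is 1, 10 (length 2); it appears in order in both A and B, and no longer such subsequence exists.

2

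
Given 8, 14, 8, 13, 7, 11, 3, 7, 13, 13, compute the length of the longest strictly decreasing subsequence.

One longest decreasing subsequence is 14, 8, 7, 3 (positions 2,3,5,7), of length 4; no longer one exists.

4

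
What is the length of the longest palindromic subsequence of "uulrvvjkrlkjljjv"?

7

Using dp[i][j] = 2 + dp[i+1][j−1] if the ends match, else max(dp[i+1][j], dp[i][j−1]):
dp[1][16] = 7. A witness is vjjljjv at positions 5,7,12,13,14,15,16.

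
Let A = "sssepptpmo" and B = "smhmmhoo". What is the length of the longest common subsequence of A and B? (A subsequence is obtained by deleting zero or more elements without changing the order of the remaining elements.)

Backtracking the LCS table gives one alignment: s (A1,B1) → m (A9,B5) → o (A10,B8).
So the longest common subsequence has length 3.

3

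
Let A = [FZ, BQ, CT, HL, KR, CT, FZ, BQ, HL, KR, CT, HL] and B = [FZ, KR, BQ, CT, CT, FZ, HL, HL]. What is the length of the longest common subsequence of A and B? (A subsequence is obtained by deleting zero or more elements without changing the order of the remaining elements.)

7

Backtracking the LCS table gives one alignment: FZ (A1,B1) → BQ (A2,B3) → CT (A3,B4) → CT (A6,B5) → FZ (A7,B6) → HL (A9,B7) → HL (A12,B8).
So the longest common subsequence has length 7.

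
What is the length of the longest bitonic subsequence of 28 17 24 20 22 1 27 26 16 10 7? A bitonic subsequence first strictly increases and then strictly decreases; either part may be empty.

One longest bitonic subsequence is 17, 20, 22, 27, 26, 16, 10, 7 (positions 2,4,5,7,8,9,10,11): it rises to 27 then falls. Length 8 is optimal.

8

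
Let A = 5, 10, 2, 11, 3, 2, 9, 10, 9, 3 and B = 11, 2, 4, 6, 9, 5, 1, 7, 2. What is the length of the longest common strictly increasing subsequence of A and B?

For each value that appears in both, track the longest common increasing run ending there.
The best achievable length is 2; one witness is 2, 9 (A-positions 3,7, B-positions 2,5).

2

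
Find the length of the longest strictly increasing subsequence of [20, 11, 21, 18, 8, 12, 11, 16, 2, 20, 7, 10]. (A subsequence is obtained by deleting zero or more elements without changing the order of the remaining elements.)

4

Scanning left to right, the best length ending at each element is: 20→1, 11→1, 21→2, 18→2, 8→1, 12→2, 11→2, 16→3, 2→1, 20→4, 7→2, 10→3.
So the longest increasing subsequence has length 4, e.g. 11, 12, 16, 20.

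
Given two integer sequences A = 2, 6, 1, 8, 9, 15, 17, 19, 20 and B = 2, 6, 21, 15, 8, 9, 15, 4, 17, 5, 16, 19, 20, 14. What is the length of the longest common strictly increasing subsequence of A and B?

A longest common strictly increasing subsequence is 2, 6, 8, 9, 15, 17, 19, 20 (length 8); it appears in order in both A and B, and no longer such subsequence exists.

8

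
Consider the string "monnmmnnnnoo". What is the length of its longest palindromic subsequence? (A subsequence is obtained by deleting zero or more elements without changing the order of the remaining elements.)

Using dp[i][j] = 2 + dp[i+1][j−1] if the ends match, else max(dp[i+1][j], dp[i][j−1]):
dp[1][12] = 8. A witness is onnnnnno at positions 2,3,4,7,8,9,10,12.

8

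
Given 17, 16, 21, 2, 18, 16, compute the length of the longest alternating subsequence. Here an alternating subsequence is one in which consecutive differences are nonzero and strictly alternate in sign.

Track the best alternating length ending on an up-step vs a down-step at each position: up/down = 1/1, 1/2, 3/1, 1/4, 5/4, 5/6.
The maximum over both is 6; one such subsequence is 17, 16, 21, 2, 18, 16.

6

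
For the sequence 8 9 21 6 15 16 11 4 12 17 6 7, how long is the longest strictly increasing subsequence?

Let dp[i] be the longest increasing subsequence ending at position i. Then dp = [1, 2, 3, 1, 3, 4, 3, 1, 4, 5, 2, 3].
The maximum is 5; one witness is 8, 9, 15, 16, 17 at positions 1,2,5,6,10.

5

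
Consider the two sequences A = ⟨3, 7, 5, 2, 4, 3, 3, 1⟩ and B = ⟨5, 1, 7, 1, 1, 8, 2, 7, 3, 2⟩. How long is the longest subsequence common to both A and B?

3

A longest common subsequence is 7, 2, 3 (length 3); the LCS DP confirms no longer common subsequence exists.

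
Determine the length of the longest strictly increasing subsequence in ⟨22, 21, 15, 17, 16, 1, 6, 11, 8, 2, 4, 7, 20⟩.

Scanning left to right, the best length ending at each element is: 22→1, 21→1, 15→1, 17→2, 16→2, 1→1, 6→2, 11→3, 8→3, 2→2, 4→3, 7→4, 20→5.
So the longest increasing subsequence has length 5, e.g. 1, 2, 4, 7, 20.

5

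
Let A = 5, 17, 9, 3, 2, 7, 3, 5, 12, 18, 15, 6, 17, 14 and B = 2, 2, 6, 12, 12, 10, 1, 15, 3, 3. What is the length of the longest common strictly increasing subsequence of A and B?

A longest common strictly increasing subsequence is 2, 12, 15 (length 3); it appears in order in both A and B, and no longer such subsequence exists.

3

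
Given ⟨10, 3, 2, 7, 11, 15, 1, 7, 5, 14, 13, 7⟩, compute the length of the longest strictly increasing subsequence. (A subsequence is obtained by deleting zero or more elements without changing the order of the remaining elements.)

4

One longest increasing subsequence is 3, 7, 11, 15 (positions 2,4,5,6), of length 4; no longer one exists.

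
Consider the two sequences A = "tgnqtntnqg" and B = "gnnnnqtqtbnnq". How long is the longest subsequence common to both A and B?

A longest common subsequence is gnqtnnq (length 7); the LCS DP confirms no longer common subsequence exists.

7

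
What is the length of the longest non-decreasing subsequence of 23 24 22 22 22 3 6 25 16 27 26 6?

5

Scanning left to right, the best length ending at each element is: 23→1, 24→2, 22→1, 22→2, 22→3, 3→1, 6→2, 25→4, 16→3, 27→5, 26→5, 6→3.
So the longest non-decreasing subsequence has length 5, e.g. 22, 22, 22, 25, 27.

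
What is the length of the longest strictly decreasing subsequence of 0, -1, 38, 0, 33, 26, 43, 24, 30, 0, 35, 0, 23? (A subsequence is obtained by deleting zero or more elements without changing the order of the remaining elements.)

One longest decreasing subsequence is 38, 33, 26, 24, 0 (positions 3,5,6,8,10), of length 5; no longer one exists.

5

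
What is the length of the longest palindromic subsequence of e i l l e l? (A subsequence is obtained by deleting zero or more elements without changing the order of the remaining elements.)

4

One longest palindromic subsequence is elle (positions 1,3,4,5); it reads the same forward and backward, and the interval DP gives dp[1][6] = 4.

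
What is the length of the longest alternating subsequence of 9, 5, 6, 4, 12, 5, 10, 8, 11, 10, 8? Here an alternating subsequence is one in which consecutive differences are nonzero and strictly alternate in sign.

10

Track the best alternating length ending on an up-step vs a down-step at each position: up/down = 1/1, 1/2, 3/2, 1/4, 5/1, 5/6, 7/6, 7/8, 9/6, 9/10, 7/10.
The maximum over both is 10; one such subsequence is 9, 5, 6, 4, 12, 5, 10, 8, 11, 10.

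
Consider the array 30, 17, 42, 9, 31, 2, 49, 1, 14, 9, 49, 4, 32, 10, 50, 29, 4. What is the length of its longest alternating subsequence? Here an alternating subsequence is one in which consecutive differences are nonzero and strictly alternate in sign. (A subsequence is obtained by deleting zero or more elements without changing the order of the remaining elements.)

A longest alternating subsequence is 30, 17, 42, 9, 31, 2, 49, 1, 14, 9, 49, 4, 32, 10, 50, 29 (positions 1,2,3,4,5,6,7,8,9,10,11,12,13,14,15,16); its 15 consecutive differences strictly alternate in sign, and length 16 is optimal.

16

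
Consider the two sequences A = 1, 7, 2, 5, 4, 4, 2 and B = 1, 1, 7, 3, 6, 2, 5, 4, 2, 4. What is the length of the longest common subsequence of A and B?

6

Backtracking the LCS table gives one alignment: 1 (A1,B2) → 7 (A2,B3) → 2 (A3,B6) → 5 (A4,B7) → 4 (A5,B8) → 4 (A6,B10).
So the longest common subsequence has length 6.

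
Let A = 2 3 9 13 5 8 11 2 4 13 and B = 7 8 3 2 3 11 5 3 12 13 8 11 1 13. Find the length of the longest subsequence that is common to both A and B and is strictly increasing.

6

For each value that appears in both, track the longest common increasing run ending there.
The best achievable length is 6; one witness is 2, 3, 5, 8, 11, 13 (A-positions 1,2,5,6,7,10, B-positions 4,5,7,11,12,14).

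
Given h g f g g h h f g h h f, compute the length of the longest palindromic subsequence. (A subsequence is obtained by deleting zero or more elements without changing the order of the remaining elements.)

8

One longest palindromic subsequence is hgfhhfgh (positions 1,2,3,6,7,8,9,11); it reads the same forward and backward, and the interval DP gives dp[1][12] = 8.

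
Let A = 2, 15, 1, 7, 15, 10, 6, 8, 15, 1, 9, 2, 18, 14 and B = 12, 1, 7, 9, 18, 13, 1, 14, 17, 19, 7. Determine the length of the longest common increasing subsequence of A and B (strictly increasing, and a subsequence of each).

4

For each value that appears in both, track the longest common increasing run ending there.
The best achievable length is 4; one witness is 1, 7, 9, 18 (A-positions 3,4,11,13, B-positions 2,3,4,5).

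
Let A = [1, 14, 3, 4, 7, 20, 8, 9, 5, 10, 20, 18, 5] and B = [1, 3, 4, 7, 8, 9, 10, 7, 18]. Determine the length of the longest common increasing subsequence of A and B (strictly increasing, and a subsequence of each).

For each value that appears in both, track the longest common increasing run ending there.
The best achievable length is 8; one witness is 1, 3, 4, 7, 8, 9, 10, 18 (A-positions 1,3,4,5,7,8,10,12, B-positions 1,2,3,4,5,6,7,9).

8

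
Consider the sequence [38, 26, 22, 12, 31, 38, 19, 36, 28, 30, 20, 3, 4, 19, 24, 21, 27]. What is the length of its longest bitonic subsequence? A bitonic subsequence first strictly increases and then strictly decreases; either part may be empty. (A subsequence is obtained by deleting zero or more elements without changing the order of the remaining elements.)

Let inc[i] be the LIS ending at i and dec[i] the longest strictly decreasing subsequence starting at i. inc = [1, 1, 1, 1, 2, 3, 2, 3, 3, 4, 3, 1, 2, 3, 4, 4, 5], dec = [5, 4, 3, 2, 4, 5, 2, 4, 3, 3, 2, 1, 1, 1, 2, 1, 1].
max_i inc[i]+dec[i]−1 = 7, with one witness 26, 31, 38, 36, 30, 24, 21.

7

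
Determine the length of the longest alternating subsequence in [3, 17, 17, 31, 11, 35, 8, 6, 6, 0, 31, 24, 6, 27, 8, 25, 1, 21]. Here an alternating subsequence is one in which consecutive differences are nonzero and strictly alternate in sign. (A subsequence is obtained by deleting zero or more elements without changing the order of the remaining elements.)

A longest alternating subsequence is 3, 17, 11, 35, 8, 31, 24, 27, 8, 25, 1, 21 (positions 1,2,5,6,7,11,12,14,15,16,17,18); its 11 consecutive differences strictly alternate in sign, and length 12 is optimal.

12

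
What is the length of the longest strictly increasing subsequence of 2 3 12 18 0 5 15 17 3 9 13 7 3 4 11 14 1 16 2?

Scanning left to right, the best length ending at each element is: 2→1, 3→2, 12→3, 18→4, 0→1, 5→3, 15→4, 17→5, 3→2, 9→4, 13→5, 7→4, 3→2, 4→3, 11→5, 14→6, 1→2, 16→7, 2→3.
So the longest increasing subsequence has length 7, e.g. 2, 3, 5, 9, 13, 14, 16.

7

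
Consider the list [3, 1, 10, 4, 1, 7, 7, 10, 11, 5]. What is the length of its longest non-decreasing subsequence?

6

Scanning left to right, the best length ending at each element is: 3→1, 1→1, 10→2, 4→2, 1→2, 7→3, 7→4, 10→5, 11→6, 5→3.
So the longest non-decreasing subsequence has length 6, e.g. 3, 4, 7, 7, 10, 11.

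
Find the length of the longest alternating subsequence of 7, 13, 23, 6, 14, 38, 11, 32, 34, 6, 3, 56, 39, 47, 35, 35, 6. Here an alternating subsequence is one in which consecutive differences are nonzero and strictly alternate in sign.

11

Track the best alternating length ending on an up-step vs a down-step at each position: up/down = 1/1, 2/1, 2/1, 1/3, 4/3, 4/1, 4/5, 6/5, 6/5, 1/7, 1/7, 8/1, 8/9, 10/9, 8/11, 8/11, 8/11.
The maximum over both is 11; one such subsequence is 7, 13, 6, 14, 11, 32, 6, 56, 39, 47, 35.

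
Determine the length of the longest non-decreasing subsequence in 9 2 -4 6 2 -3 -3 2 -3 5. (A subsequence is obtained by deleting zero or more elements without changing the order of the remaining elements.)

5

One longest non-decreasing subsequence is -4, -3, -3, 2, 5 (positions 3,6,7,8,10), of length 5; no longer one exists.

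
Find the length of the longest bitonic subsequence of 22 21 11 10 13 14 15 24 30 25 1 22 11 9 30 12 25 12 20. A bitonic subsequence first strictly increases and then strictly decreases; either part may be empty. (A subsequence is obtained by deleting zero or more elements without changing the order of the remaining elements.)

10

One longest bitonic subsequence is 11, 13, 14, 15, 24, 30, 25, 22, 11, 9 (positions 3,5,6,7,8,9,10,12,13,14): it rises to 30 then falls. Length 10 is optimal.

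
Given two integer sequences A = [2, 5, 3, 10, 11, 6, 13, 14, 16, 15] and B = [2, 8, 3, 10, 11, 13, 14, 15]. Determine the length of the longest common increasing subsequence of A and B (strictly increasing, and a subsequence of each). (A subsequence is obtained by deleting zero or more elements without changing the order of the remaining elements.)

7

A longest common strictly increasing subsequence is 2, 3, 10, 11, 13, 14, 15 (length 7); it appears in order in both A and B, and no longer such subsequence exists.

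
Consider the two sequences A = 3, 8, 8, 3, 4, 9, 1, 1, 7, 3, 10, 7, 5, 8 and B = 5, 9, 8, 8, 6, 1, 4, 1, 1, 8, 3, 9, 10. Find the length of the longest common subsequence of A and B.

7

A longest common subsequence is 8, 8, 4, 1, 1, 3, 10 (length 7); the LCS DP confirms no longer common subsequence exists.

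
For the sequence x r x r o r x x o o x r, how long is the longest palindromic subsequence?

Using dp[i][j] = 2 + dp[i+1][j−1] if the ends match, else max(dp[i+1][j], dp[i][j−1]):
dp[1][12] = 8. A witness is rxoxxoxr at positions 2,3,5,7,8,10,11,12.

8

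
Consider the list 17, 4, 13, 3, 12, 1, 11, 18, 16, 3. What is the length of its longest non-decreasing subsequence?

3

Scanning left to right, the best length ending at each element is: 17→1, 4→1, 13→2, 3→1, 12→2, 1→1, 11→2, 18→3, 16→3, 3→2.
So the longest non-decreasing subsequence has length 3, e.g. 4, 13, 18.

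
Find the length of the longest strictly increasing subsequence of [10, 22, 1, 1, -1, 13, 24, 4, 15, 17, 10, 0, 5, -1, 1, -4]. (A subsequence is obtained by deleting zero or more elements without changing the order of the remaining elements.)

Let dp[i] be the longest increasing subsequence ending at position i. Then dp = [1, 2, 1, 1, 1, 2, 3, 2, 3, 4, 3, 2, 3, 1, 3, 1].
The maximum is 4; one witness is 10, 13, 15, 17 at positions 1,6,9,10.

4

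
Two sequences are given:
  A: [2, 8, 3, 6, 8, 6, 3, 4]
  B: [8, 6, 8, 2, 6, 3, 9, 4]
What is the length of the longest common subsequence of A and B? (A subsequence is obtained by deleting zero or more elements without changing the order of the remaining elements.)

Backtracking the LCS table gives one alignment: 8 (A2,B1) → 6 (A4,B2) → 8 (A5,B3) → 6 (A6,B5) → 3 (A7,B6) → 4 (A8,B8).
So the longest common subsequence has length 6.

6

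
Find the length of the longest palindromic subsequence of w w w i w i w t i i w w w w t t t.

11

Using dp[i][j] = 2 + dp[i+1][j−1] if the ends match, else max(dp[i+1][j], dp[i][j−1]):
dp[1][17] = 11. A witness is wwwwiiiwwww at positions 1,2,3,5,6,9,10,11,12,13,14.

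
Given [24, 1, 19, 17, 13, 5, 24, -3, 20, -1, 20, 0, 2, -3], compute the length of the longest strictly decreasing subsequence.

One longest decreasing subsequence is 24, 19, 17, 13, 5, -1, -3 (positions 1,3,4,5,6,10,14), of length 7; no longer one exists.

7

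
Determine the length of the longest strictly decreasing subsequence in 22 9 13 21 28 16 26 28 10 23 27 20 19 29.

One longest decreasing subsequence is 28, 26, 23, 20, 19 (positions 5,7,10,12,13), of length 5; no longer one exists.

5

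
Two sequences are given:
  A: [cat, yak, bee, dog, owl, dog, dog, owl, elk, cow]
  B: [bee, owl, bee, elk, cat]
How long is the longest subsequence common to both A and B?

A longest common subsequence is bee, owl, elk (length 3); the LCS DP confirms no longer common subsequence exists.

3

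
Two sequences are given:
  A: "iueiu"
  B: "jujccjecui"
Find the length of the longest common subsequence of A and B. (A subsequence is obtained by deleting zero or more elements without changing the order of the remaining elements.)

3

A longest common subsequence is uei (length 3); the LCS DP confirms no longer common subsequence exists.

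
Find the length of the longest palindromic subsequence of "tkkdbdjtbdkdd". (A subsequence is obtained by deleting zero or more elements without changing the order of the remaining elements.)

7

One longest palindromic subsequence is kdbtbdk (positions 3,4,5,8,9,10,11); it reads the same forward and backward, and the interval DP gives dp[1][13] = 7.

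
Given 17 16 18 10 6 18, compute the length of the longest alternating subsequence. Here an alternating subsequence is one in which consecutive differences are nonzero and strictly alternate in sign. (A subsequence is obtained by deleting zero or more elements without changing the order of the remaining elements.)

5

A longest alternating subsequence is 17, 16, 18, 10, 18 (positions 1,2,3,4,6); its 4 consecutive differences strictly alternate in sign, and length 5 is optimal.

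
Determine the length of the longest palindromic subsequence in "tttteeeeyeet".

One longest palindromic subsequence is teeeeeet (positions 1,5,6,7,8,10,11,12); it reads the same forward and backward, and the interval DP gives dp[1][12] = 8.

8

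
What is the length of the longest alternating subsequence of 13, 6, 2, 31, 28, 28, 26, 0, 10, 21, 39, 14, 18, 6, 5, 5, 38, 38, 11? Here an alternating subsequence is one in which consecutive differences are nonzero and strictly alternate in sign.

Track the best alternating length ending on an up-step vs a down-step at each position: up/down = 1/1, 1/2, 1/2, 3/1, 3/4, 3/4, 3/4, 1/4, 5/4, 5/4, 5/1, 5/6, 7/6, 5/8, 5/8, 5/8, 9/6, 9/6, 9/10.
The maximum over both is 10; one such subsequence is 13, 6, 31, 0, 21, 14, 18, 6, 38, 11.

10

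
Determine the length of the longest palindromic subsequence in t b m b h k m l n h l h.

5

One longest palindromic subsequence is hlhlh (positions 5,8,10,11,12); it reads the same forward and backward, and the interval DP gives dp[1][12] = 5.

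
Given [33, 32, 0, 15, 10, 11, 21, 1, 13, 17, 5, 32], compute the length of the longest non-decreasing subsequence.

One longest non-decreasing subsequence is 0, 10, 11, 13, 17, 32 (positions 3,5,6,9,10,12), of length 6; no longer one exists.

6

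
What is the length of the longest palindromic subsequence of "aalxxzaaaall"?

6

Using dp[i][j] = 2 + dp[i+1][j−1] if the ends match, else max(dp[i+1][j], dp[i][j−1]):
dp[1][12] = 6. A witness is laaaal at positions 3,7,8,9,10,12.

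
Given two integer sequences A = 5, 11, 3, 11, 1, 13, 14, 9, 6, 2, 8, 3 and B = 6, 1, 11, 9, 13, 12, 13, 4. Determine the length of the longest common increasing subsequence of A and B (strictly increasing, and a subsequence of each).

A longest common strictly increasing subsequence is 1, 9 (length 2); it appears in order in both A and B, and no longer such subsequence exists.

2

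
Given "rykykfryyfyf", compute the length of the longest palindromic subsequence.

Using dp[i][j] = 2 + dp[i+1][j−1] if the ends match, else max(dp[i+1][j], dp[i][j−1]):
dp[1][12] = 6. A witness is yfyyfy at positions 4,6,8,9,10,11.

6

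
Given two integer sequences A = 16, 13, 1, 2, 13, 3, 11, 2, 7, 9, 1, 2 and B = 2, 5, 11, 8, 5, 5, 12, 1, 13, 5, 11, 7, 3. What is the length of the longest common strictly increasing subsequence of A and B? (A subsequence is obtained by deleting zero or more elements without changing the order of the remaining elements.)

For each value that appears in both, track the longest common increasing run ending there.
The best achievable length is 2; one witness is 2, 11 (A-positions 4,7, B-positions 1,3).

2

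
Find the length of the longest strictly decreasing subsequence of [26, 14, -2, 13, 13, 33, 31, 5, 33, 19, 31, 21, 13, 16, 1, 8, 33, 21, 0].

Let dp[i] be the longest decreasing subsequence ending at position i. Then dp = [1, 2, 3, 3, 3, 1, 2, 4, 1, 3, 2, 3, 4, 4, 5, 5, 1, 3, 6].
The maximum is 6; one witness is 26, 14, 13, 5, 1, 0 at positions 1,2,4,8,15,19.

6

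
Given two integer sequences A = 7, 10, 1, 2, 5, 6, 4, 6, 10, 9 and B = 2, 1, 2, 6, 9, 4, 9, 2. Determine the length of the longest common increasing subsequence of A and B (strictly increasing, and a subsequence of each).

4

For each value that appears in both, track the longest common increasing run ending there.
The best achievable length is 4; one witness is 1, 2, 6, 9 (A-positions 3,4,6,10, B-positions 2,3,4,5).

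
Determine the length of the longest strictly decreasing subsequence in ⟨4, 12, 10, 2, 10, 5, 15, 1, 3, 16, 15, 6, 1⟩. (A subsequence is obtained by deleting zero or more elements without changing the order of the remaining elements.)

Let dp[i] be the longest decreasing subsequence ending at position i. Then dp = [1, 1, 2, 3, 2, 3, 1, 4, 4, 1, 2, 3, 5].
The maximum is 5; one witness is 12, 10, 5, 3, 1 at positions 2,3,6,9,13.

5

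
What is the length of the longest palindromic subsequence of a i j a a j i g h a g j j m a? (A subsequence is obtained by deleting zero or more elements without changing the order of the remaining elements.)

Using dp[i][j] = 2 + dp[i+1][j−1] if the ends match, else max(dp[i+1][j], dp[i][j−1]):
dp[1][15] = 9. A witness is ajjgagjja at positions 1,3,6,8,10,11,12,13,15.

9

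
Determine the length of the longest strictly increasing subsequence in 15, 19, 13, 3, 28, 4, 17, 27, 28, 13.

5

Scanning left to right, the best length ending at each element is: 15→1, 19→2, 13→1, 3→1, 28→3, 4→2, 17→3, 27→4, 28→5, 13→3.
So the longest increasing subsequence has length 5, e.g. 3, 4, 17, 27, 28.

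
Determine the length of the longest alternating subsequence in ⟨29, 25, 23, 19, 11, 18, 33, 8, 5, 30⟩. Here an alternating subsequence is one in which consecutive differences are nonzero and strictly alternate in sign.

Track the best alternating length ending on an up-step vs a down-step at each position: up/down = 1/1, 1/2, 1/2, 1/2, 1/2, 3/2, 3/1, 1/4, 1/4, 5/4.
The maximum over both is 5; one such subsequence is 29, 11, 18, 8, 30.

5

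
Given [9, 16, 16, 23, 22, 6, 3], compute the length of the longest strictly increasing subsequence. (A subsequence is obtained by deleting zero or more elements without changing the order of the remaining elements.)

Let dp[i] be the longest increasing subsequence ending at position i. Then dp = [1, 2, 2, 3, 3, 1, 1].
The maximum is 3; one witness is 9, 16, 23 at positions 1,2,4.

3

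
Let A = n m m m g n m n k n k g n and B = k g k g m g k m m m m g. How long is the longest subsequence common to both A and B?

5

Backtracking the LCS table gives one alignment: m (A2,B8) → m (A3,B9) → m (A4,B10) → m (A7,B11) → g (A12,B12).
So the longest common subsequence has length 5.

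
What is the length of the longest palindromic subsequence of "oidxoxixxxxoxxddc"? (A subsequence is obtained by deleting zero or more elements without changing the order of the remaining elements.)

11

One longest palindromic subsequence is dxoxxxxxoxd (positions 3,4,5,6,8,9,10,11,12,14,16); it reads the same forward and backward, and the interval DP gives dp[1][17] = 11.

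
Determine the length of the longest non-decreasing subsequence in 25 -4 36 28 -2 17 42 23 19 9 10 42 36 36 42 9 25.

One longest non-decreasing subsequence is -4, -2, 17, 23, 36, 36, 42 (positions 2,5,6,8,13,14,15), of length 7; no longer one exists.

7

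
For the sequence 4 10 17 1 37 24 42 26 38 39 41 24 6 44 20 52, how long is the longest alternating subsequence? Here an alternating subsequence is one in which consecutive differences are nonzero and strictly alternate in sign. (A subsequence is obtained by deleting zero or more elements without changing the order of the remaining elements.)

Track the best alternating length ending on an up-step vs a down-step at each position: up/down = 1/1, 2/1, 2/1, 1/3, 4/1, 4/5, 6/1, 6/7, 8/7, 8/7, 8/7, 4/9, 4/9, 10/1, 10/11, 12/1.
The maximum over both is 12; one such subsequence is 4, 10, 1, 37, 24, 42, 26, 38, 24, 44, 20, 52.

12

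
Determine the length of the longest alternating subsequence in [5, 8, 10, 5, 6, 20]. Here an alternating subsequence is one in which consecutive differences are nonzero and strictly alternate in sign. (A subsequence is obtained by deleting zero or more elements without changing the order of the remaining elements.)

4

A longest alternating subsequence is 5, 8, 5, 6 (positions 1,2,4,5); its 3 consecutive differences strictly alternate in sign, and length 4 is optimal.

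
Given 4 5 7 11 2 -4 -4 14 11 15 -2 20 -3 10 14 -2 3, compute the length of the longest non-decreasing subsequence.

Let dp[i] be the longest non-decreasing subsequence ending at position i. Then dp = [1, 2, 3, 4, 1, 1, 2, 5, 5, 6, 3, 7, 3, 4, 6, 4, 5].
The maximum is 7; one witness is 4, 5, 7, 11, 14, 15, 20 at positions 1,2,3,4,8,10,12.

7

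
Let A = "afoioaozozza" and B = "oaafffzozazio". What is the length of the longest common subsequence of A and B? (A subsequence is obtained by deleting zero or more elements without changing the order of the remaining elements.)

A longest common subsequence is afoazo (length 6); the LCS DP confirms no longer common subsequence exists.

6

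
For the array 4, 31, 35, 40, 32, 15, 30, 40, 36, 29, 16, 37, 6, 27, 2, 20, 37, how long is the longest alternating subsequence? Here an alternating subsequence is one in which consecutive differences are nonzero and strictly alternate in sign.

10

A longest alternating subsequence is 4, 35, 32, 40, 36, 37, 6, 27, 2, 20 (positions 1,3,5,8,9,12,13,14,15,16); its 9 consecutive differences strictly alternate in sign, and length 10 is optimal.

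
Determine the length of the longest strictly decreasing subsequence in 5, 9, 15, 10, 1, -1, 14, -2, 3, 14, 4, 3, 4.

Scanning left to right, the best length ending at each element is: 5→1, 9→1, 15→1, 10→2, 1→3, -1→4, 14→2, -2→5, 3→3, 14→2, 4→3, 3→4, 4→3.
So the longest decreasing subsequence has length 5, e.g. 15, 10, 1, -1, -2.

5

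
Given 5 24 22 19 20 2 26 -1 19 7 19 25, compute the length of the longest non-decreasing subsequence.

5

Let dp[i] be the longest non-decreasing subsequence ending at position i. Then dp = [1, 2, 2, 2, 3, 1, 4, 1, 3, 2, 4, 5].
The maximum is 5; one witness is 5, 19, 19, 19, 25 at positions 1,4,9,11,12.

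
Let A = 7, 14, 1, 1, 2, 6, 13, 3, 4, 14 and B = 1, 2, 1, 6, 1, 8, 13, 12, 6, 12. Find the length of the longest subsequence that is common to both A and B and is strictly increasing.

A longest common strictly increasing subsequence is 1, 2, 6, 13 (length 4); it appears in order in both A and B, and no longer such subsequence exists.

4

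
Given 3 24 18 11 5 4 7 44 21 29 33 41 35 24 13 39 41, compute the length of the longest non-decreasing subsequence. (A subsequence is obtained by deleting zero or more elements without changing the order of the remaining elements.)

9

One longest non-decreasing subsequence is 3, 5, 7, 21, 29, 33, 35, 39, 41 (positions 1,5,7,9,10,11,13,16,17), of length 9; no longer one exists.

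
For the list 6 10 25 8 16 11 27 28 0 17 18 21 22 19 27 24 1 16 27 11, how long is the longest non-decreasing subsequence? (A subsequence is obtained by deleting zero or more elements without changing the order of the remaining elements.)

9

Let dp[i] be the longest non-decreasing subsequence ending at position i. Then dp = [1, 2, 3, 2, 3, 3, 4, 5, 1, 4, 5, 6, 7, 6, 8, 8, 2, 4, 9, 4].
The maximum is 9; one witness is 6, 10, 16, 17, 18, 21, 22, 27, 27 at positions 1,2,5,10,11,12,13,15,19.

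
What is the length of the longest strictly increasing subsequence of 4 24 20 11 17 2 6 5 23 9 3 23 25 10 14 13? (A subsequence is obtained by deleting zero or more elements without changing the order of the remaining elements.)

5

Let dp[i] be the longest increasing subsequence ending at position i. Then dp = [1, 2, 2, 2, 3, 1, 2, 2, 4, 3, 2, 4, 5, 4, 5, 5].
The maximum is 5; one witness is 4, 11, 17, 23, 25 at positions 1,4,5,9,13.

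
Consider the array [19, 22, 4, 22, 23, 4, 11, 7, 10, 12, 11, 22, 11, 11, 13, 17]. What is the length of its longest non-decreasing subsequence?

9

Let dp[i] be the longest non-decreasing subsequence ending at position i. Then dp = [1, 2, 1, 3, 4, 2, 3, 3, 4, 5, 5, 6, 6, 7, 8, 9].
The maximum is 9; one witness is 4, 4, 7, 10, 11, 11, 11, 13, 17 at positions 3,6,8,9,11,13,14,15,16.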